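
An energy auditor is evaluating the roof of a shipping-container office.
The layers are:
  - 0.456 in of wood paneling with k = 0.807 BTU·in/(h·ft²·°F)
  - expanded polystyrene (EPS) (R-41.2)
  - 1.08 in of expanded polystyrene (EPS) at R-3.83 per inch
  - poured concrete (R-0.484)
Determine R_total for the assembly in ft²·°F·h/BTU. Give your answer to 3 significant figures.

46.4 ft²·°F·h/BTU

0.456/0.807 = 0.5651
1.08 × 3.83 = 4.136
R_total = 0.5651 + 41.2 + 4.136 + 0.484 = 46.39 ft²·°F·h/BTU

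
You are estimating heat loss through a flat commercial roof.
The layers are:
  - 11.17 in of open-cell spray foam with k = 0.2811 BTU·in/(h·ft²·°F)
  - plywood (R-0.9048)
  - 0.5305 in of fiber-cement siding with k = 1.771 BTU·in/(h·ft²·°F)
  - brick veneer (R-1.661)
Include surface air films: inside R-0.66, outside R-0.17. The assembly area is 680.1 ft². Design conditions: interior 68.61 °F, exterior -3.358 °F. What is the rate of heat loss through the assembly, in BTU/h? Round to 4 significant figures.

11.17/0.2811 = 39.737
0.5305/1.771 = 0.29955
R_total = 0.66 + 39.737 + 0.9048 + 0.29955 + 1.661 + 0.17 = 43.432 ft²·°F·h/BTU
Q = A·ΔT/R = 680.1 × (68.61 − (-3.358)) / 43.432 = 1126.9 BTU/h

1127 BTU/h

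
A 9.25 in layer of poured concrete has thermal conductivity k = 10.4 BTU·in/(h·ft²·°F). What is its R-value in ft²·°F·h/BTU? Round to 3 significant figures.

0.889 ft²·°F·h/BTU

R = L/k = 9.25/10.4 = 0.8894 ft²·°F·h/BTU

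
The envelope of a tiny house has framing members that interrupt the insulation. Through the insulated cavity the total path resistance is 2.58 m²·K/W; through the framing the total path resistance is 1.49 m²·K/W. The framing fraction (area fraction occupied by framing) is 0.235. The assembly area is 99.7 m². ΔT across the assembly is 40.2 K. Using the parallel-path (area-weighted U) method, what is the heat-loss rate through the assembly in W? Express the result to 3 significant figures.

U_eff = 0.765/2.58 + 0.235/1.49 = 0.2965 + 0.1577 = 0.4542
R_eff = 1/U_eff = 2.202 m²·K/W
Q = 99.7 × 40.2 / 2.202 = 1821 W

1820 W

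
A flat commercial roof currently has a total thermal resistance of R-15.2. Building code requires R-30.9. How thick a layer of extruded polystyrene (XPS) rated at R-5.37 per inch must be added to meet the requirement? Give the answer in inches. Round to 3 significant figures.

2.92 in

ΔR = 30.9 − 15.2 = 15.7 ft²·°F·h/BTU
L = ΔR / (R/in) = 15.7/5.37 = 2.924 in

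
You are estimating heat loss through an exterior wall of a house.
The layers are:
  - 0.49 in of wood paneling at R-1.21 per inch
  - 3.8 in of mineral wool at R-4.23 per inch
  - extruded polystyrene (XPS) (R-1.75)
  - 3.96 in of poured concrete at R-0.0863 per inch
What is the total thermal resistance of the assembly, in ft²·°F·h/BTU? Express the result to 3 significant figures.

0.49 × 1.21 = 0.5929
3.8 × 4.23 = 16.07
3.96 × 0.0863 = 0.3417
R_total = 0.5929 + 16.07 + 1.75 + 0.3417 = 18.76 ft²·°F·h/BTU

18.8 ft²·°F·h/BTU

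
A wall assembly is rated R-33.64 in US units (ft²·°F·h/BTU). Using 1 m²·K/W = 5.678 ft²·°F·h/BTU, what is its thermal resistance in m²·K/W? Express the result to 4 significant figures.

5.925 m²·K/W

R_SI = 33.64/5.678 = 5.9246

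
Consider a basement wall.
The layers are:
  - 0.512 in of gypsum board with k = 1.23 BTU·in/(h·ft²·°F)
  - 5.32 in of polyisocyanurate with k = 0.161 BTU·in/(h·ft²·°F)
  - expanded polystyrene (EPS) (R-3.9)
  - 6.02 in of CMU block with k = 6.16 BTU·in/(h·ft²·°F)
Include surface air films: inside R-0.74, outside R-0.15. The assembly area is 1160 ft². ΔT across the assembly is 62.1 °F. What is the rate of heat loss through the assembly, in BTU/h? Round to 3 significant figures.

0.512/1.23 = 0.4163
5.32/0.161 = 33.04
6.02/6.16 = 0.9773
R_total = 0.74 + 0.4163 + 33.04 + 3.9 + 0.9773 + 0.15 = 39.23 ft²·°F·h/BTU
Q = A·ΔT/R = 1160 × 62.1 / 39.23 = 1836 BTU/h

1840 BTU/h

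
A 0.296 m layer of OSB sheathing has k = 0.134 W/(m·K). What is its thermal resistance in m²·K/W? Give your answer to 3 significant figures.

2.21 m²·K/W

R = L/k = 0.296/0.134 = 2.209 m²·K/W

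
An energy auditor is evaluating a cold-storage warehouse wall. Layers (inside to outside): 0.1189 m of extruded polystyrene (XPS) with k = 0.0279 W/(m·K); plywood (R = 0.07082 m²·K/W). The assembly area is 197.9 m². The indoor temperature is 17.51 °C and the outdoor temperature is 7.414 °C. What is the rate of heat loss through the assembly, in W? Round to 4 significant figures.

0.1189/0.0279 = 4.2616
R_total = 4.2616 + 0.07082 = 4.3325 m²·K/W
Q = A·ΔT/R = 197.9 × (17.51 − 7.414) / 4.3325 = 461.17 W

461.2 W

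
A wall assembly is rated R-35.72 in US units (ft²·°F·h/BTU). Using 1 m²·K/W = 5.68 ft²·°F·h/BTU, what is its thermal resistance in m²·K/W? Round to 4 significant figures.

6.289 m²·K/W

R_SI = 35.72/5.68 = 6.2887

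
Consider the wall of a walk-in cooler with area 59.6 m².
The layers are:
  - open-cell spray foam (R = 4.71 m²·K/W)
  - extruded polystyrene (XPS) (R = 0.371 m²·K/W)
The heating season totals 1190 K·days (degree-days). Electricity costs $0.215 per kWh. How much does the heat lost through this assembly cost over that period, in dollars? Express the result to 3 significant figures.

R_total = 4.71 + 0.371 = 5.081 m²·K/W
E = A × HDD × 24 / R / 1000 = 59.6 × 1190 × 24 / 5.081 / 1000 = 335 kWh
Cost = 335 × 0.215 = $72.03

72.0 dollars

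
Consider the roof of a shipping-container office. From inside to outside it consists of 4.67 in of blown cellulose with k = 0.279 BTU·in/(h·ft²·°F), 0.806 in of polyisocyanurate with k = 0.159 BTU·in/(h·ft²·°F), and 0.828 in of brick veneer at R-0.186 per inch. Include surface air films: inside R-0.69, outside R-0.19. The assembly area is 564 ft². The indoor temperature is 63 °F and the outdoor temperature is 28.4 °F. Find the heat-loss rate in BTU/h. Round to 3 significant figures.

4.67/0.279 = 16.74
0.806/0.159 = 5.069
0.828 × 0.186 = 0.154
R_total = 0.69 + 16.74 + 5.069 + 0.154 + 0.19 = 22.84 ft²·°F·h/BTU
Q = A·ΔT/R = 564 × (63 − 28.4) / 22.84 = 854.3 BTU/h

854 BTU/h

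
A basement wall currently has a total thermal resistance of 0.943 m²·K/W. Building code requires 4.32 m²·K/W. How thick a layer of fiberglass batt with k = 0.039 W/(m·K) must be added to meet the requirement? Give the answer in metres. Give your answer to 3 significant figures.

ΔR = 4.32 − 0.943 = 3.377 m²·K/W
L = ΔR × k = 3.377 × 0.039 = 0.1317 m

0.132 m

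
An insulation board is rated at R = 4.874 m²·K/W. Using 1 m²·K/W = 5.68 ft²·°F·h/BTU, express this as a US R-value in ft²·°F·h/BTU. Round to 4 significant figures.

27.68 ft²·°F·h/BTU

R_US = 4.874 × 5.68 = 27.684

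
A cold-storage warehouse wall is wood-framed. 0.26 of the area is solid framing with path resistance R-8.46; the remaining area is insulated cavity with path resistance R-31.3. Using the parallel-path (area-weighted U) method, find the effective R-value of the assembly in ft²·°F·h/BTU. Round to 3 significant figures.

18.4 ft²·°F·h/BTU

U_eff = 0.74/31.3 + 0.26/8.46 = 0.02364 + 0.03073 = 0.05438
R_eff = 1/U_eff = 18.39 ft²·°F·h/BTU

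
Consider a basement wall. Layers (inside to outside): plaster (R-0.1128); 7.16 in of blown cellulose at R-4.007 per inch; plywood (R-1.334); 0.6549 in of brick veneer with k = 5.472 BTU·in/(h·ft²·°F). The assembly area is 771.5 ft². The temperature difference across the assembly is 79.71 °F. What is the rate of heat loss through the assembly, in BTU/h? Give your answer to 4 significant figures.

2032 BTU/h

7.16 × 4.007 = 28.69
0.6549/5.472 = 0.11968
R_total = 0.1128 + 28.69 + 1.334 + 0.11968 = 30.257 ft²·°F·h/BTU
Q = A·ΔT/R = 771.5 × 79.71 / 30.257 = 2032.5 BTU/h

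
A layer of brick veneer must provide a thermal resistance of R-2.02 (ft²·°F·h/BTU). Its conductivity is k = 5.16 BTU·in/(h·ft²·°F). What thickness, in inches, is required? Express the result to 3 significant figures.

L = R × k = 2.02 × 5.16 = 10.42 in

10.4 in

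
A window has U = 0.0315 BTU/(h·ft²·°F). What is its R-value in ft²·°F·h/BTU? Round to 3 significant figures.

31.7 ft²·°F·h/BTU

R = 1/U = 1/0.0315 = 31.75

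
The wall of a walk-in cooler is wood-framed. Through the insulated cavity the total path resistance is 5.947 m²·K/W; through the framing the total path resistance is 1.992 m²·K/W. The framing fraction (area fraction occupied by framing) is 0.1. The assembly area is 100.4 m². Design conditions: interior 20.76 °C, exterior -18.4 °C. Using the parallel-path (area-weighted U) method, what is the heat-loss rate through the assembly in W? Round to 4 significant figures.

U_eff = 0.9/5.947 + 0.1/1.992 = 0.15134 + 0.050201 = 0.20154
R_eff = 1/U_eff = 4.9619 m²·K/W
Q = 100.4 × (20.76 − (-18.4)) / 4.9619 = 792.38 W

792.4 W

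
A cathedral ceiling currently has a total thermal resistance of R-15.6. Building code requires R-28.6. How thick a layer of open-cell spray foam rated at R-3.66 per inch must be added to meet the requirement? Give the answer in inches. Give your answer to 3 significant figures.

3.55 in

ΔR = 28.6 − 15.6 = 13 ft²·°F·h/BTU
L = ΔR / (R/in) = 13/3.66 = 3.552 in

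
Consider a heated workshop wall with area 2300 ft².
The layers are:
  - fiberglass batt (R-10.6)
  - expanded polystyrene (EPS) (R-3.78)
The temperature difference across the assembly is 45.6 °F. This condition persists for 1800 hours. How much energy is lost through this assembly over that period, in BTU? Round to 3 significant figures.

13100000 BTU

R_total = 10.6 + 3.78 = 14.38 ft²·°F·h/BTU
Q = 2300 × 45.6 / 14.38 = 7293 BTU/h
E = 7293 × 1800 = 13130000 BTU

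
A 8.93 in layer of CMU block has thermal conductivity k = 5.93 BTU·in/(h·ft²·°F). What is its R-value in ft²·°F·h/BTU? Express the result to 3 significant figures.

1.51 ft²·°F·h/BTU

R = L/k = 8.93/5.93 = 1.506 ft²·°F·h/BTU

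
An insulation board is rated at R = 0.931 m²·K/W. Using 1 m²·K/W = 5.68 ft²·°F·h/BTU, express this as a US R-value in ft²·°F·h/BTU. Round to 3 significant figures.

R_US = 0.931 × 5.68 = 5.288

5.29 ft²·°F·h/BTU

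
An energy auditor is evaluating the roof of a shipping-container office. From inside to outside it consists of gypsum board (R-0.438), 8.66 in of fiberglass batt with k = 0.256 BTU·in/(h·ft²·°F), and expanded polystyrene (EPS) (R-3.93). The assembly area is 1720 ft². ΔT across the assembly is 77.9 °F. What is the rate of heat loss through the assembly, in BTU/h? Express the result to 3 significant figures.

8.66/0.256 = 33.83
R_total = 0.438 + 33.83 + 3.93 = 38.2 ft²·°F·h/BTU
Q = A·ΔT/R = 1720 × 77.9 / 38.2 = 3508 BTU/h

3510 BTU/h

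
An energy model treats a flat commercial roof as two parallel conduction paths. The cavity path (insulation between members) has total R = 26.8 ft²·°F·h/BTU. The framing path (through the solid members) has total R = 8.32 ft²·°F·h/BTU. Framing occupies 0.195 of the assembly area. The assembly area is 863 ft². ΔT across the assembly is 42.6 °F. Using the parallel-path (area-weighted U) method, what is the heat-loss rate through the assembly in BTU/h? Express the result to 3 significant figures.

1970 BTU/h

U_eff = 0.805/26.8 + 0.195/8.32 = 0.03004 + 0.02344 = 0.05347
R_eff = 1/U_eff = 18.7 ft²·°F·h/BTU
Q = 863 × 42.6 / 18.7 = 1966 BTU/h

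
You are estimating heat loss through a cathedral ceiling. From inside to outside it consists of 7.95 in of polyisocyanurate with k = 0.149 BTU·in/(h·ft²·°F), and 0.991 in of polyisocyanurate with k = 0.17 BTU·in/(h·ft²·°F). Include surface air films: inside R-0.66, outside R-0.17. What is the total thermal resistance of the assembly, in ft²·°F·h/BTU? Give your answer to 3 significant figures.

7.95/0.149 = 53.36
0.991/0.17 = 5.829
R_total = 0.66 + 53.36 + 5.829 + 0.17 = 60.02 ft²·°F·h/BTU

60.0 ft²·°F·h/BTU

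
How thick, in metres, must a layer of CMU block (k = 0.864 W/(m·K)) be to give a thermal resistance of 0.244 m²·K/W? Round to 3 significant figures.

L = R·k = 0.244 × 0.864 = 0.2108 m

0.211 m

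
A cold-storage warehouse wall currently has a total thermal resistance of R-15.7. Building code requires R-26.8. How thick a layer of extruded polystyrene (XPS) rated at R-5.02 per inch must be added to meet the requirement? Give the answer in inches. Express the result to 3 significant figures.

2.21 in

ΔR = 26.8 − 15.7 = 11.1 ft²·°F·h/BTU
L = ΔR / (R/in) = 11.1/5.02 = 2.211 in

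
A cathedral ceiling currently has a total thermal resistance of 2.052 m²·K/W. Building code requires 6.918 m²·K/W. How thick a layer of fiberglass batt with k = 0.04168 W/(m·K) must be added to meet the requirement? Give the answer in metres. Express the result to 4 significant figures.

0.2028 m

ΔR = 6.918 − 2.052 = 4.866 m²·K/W
L = ΔR × k = 4.866 × 0.04168 = 0.20281 m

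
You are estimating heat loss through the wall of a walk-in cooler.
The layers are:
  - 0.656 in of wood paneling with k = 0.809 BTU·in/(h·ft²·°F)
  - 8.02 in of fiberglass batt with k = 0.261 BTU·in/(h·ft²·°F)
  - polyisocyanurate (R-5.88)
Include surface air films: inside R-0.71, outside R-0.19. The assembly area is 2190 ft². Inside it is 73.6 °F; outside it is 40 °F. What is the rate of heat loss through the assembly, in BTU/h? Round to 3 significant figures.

1920 BTU/h

0.656/0.809 = 0.8109
8.02/0.261 = 30.73
R_total = 0.71 + 0.8109 + 30.73 + 5.88 + 0.19 = 38.32 ft²·°F·h/BTU
Q = A·ΔT/R = 2190 × (73.6 − 40) / 38.32 = 1920 BTU/h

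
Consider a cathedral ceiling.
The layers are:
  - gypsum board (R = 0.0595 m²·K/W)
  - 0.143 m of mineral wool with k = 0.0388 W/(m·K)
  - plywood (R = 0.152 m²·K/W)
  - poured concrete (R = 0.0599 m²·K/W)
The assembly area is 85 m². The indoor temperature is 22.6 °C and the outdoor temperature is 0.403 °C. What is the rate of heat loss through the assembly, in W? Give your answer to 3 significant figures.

477 W

0.143/0.0388 = 3.686
R_total = 0.0595 + 3.686 + 0.152 + 0.0599 = 3.957 m²·K/W
Q = A·ΔT/R = 85 × (22.6 − 0.403) / 3.957 = 476.8 W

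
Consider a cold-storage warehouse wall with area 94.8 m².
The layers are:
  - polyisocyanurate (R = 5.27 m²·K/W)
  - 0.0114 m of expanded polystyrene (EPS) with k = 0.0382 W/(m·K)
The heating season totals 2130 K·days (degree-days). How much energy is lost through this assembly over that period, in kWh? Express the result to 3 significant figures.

0.0114/0.0382 = 0.2984
R_total = 5.27 + 0.2984 = 5.568 m²·K/W
E = A × HDD × 24 / R / 1000 = 94.8 × 2130 × 24 / 5.568 / 1000 = 870.3 kWh

870 kWh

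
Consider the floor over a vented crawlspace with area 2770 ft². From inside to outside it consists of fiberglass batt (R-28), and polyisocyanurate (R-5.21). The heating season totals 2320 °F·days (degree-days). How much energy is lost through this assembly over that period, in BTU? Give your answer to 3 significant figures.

R_total = 28 + 5.21 = 33.21 ft²·°F·h/BTU
E = A × HDD × 24 / R = 2770 × 2320 × 24 / 33.21 = 4644000 BTU

4640000 BTU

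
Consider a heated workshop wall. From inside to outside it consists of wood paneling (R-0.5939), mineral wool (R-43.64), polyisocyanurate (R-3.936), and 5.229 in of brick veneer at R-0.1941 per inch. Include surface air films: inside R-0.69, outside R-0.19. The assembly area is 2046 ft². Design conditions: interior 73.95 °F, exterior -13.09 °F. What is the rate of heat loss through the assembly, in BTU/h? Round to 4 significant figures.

5.229 × 0.1941 = 1.0149
R_total = 0.69 + 0.5939 + 43.64 + 3.936 + 1.0149 + 0.19 = 50.065 ft²·°F·h/BTU
Q = A·ΔT/R = 2046 × (73.95 − (-13.09)) / 50.065 = 3557.1 BTU/h

3557 BTU/h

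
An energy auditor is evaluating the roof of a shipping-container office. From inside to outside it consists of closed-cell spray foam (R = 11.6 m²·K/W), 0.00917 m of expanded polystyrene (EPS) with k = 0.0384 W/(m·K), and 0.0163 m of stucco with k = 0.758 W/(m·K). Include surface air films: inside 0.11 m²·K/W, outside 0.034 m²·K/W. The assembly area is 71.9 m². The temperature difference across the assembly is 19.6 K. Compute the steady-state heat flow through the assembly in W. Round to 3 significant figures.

0.00917/0.0384 = 0.2388
0.0163/0.758 = 0.0215
R_total = 0.11 + 11.6 + 0.2388 + 0.0215 + 0.034 = 12 m²·K/W
Q = A·ΔT/R = 71.9 × 19.6 / 12 = 117.4 W

117 W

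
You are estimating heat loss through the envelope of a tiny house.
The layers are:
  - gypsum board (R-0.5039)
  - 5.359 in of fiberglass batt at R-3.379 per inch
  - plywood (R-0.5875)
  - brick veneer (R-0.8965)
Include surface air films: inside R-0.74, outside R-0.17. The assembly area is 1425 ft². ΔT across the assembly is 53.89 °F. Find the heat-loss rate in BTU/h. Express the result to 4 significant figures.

3656 BTU/h

5.359 × 3.379 = 18.108
R_total = 0.74 + 0.5039 + 18.108 + 0.5875 + 0.8965 + 0.17 = 21.006 ft²·°F·h/BTU
Q = A·ΔT/R = 1425 × 53.89 / 21.006 = 3655.8 BTU/h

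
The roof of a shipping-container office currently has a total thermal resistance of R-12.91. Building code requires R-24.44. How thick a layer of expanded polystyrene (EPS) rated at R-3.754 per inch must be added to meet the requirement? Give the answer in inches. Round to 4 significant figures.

3.071 in

ΔR = 24.44 − 12.91 = 11.53 ft²·°F·h/BTU
L = ΔR / (R/in) = 11.53/3.754 = 3.0714 in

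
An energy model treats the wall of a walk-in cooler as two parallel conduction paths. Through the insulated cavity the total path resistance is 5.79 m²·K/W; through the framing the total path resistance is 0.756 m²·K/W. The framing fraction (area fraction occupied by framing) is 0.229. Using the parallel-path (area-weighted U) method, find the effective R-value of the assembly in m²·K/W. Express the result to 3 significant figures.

U_eff = 0.771/5.79 + 0.229/0.756 = 0.1332 + 0.3029 = 0.4361
R_eff = 1/U_eff = 2.293 m²·K/W

2.29 m²·K/W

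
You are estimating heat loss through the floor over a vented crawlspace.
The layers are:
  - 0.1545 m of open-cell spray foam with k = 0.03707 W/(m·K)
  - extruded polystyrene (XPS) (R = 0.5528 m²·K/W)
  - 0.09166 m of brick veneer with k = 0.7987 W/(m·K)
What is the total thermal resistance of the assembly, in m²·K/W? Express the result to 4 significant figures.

0.1545/0.03707 = 4.1678
0.09166/0.7987 = 0.11476
R_total = 4.1678 + 0.5528 + 0.11476 = 4.8354 m²·K/W

4.835 m²·K/W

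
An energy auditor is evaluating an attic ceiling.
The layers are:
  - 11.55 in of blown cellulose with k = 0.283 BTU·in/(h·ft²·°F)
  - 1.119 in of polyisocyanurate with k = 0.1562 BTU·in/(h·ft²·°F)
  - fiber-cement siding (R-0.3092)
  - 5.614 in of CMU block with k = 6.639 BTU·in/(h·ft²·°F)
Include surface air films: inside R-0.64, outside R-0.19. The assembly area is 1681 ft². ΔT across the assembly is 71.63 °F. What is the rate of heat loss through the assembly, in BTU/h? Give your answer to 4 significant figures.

11.55/0.283 = 40.813
1.119/0.1562 = 7.1639
5.614/6.639 = 0.84561
R_total = 0.64 + 40.813 + 7.1639 + 0.3092 + 0.84561 + 0.19 = 49.961 ft²·°F·h/BTU
Q = A·ΔT/R = 1681 × 71.63 / 49.961 = 2410.1 BTU/h

2410 BTU/h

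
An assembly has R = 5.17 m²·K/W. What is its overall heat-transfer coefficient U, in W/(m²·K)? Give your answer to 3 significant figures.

0.193 W/(m²·K)

U = 1/R = 1/5.17 = 0.1934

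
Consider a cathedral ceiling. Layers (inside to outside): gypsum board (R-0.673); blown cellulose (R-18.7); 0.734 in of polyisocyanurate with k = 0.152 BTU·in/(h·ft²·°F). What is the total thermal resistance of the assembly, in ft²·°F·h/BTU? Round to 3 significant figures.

24.2 ft²·°F·h/BTU

0.734/0.152 = 4.829
R_total = 0.673 + 18.7 + 4.829 = 24.2 ft²·°F·h/BTU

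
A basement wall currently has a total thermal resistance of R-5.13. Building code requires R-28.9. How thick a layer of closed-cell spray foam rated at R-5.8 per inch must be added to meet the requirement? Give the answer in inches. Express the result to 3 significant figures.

4.10 in

ΔR = 28.9 − 5.13 = 23.77 ft²·°F·h/BTU
L = ΔR / (R/in) = 23.77/5.8 = 4.098 in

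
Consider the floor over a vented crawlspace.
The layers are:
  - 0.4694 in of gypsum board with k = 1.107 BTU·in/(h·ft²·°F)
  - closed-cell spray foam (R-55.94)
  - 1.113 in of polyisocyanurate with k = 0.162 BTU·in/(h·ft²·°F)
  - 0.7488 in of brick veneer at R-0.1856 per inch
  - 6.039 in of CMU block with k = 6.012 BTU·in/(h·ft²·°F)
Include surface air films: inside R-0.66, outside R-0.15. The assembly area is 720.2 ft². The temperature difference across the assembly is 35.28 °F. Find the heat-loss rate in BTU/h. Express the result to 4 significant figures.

389.8 BTU/h

0.4694/1.107 = 0.42403
1.113/0.162 = 6.8704
0.7488 × 0.1856 = 0.13898
6.039/6.012 = 1.0045
R_total = 0.66 + 0.42403 + 55.94 + 6.8704 + 0.13898 + 1.0045 + 0.15 = 65.188 ft²·°F·h/BTU
Q = A·ΔT/R = 720.2 × 35.28 / 65.188 = 389.78 BTU/h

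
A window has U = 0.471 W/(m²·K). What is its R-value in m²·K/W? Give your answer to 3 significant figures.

2.12 m²·K/W

R = 1/U = 1/0.471 = 2.123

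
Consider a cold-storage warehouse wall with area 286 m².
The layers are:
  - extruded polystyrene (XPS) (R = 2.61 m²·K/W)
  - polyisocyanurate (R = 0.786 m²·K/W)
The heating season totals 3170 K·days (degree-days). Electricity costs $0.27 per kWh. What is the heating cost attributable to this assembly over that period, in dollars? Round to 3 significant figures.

1730 dollars

R_total = 2.61 + 0.786 = 3.396 m²·K/W
E = A × HDD × 24 / R / 1000 = 286 × 3170 × 24 / 3.396 / 1000 = 6407 kWh
Cost = 6407 × 0.27 = $1730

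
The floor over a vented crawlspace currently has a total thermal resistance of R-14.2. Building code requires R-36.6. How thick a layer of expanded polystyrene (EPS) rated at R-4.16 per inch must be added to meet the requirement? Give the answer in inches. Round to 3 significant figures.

5.38 in

ΔR = 36.6 − 14.2 = 22.4 ft²·°F·h/BTU
L = ΔR / (R/in) = 22.4/4.16 = 5.385 in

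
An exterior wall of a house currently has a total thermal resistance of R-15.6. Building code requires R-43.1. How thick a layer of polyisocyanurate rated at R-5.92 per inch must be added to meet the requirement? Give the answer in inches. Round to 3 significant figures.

ΔR = 43.1 − 15.6 = 27.5 ft²·°F·h/BTU
L = ΔR / (R/in) = 27.5/5.92 = 4.645 in

4.65 in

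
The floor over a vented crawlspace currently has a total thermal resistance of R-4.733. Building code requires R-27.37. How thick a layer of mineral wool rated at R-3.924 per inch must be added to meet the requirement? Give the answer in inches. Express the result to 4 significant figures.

5.769 in

ΔR = 27.37 − 4.733 = 22.637 ft²·°F·h/BTU
L = ΔR / (R/in) = 22.637/3.924 = 5.7689 in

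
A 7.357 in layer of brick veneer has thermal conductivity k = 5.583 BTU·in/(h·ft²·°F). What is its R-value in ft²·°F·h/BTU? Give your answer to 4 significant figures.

R = L/k = 7.357/5.583 = 1.3178 ft²·°F·h/BTU

1.318 ft²·°F·h/BTU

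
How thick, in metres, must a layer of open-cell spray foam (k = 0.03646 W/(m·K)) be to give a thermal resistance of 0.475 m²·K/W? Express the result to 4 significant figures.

L = R·k = 0.475 × 0.03646 = 0.017319 m

0.01732 m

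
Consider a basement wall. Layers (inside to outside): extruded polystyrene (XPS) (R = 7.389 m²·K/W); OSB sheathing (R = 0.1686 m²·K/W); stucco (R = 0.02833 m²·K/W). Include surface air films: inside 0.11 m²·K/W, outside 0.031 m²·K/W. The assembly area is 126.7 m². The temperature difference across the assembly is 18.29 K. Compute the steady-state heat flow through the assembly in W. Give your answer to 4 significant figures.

299.9 W

R_total = 0.11 + 7.389 + 0.1686 + 0.02833 + 0.031 = 7.7269 m²·K/W
Q = A·ΔT/R = 126.7 × 18.29 / 7.7269 = 299.9 W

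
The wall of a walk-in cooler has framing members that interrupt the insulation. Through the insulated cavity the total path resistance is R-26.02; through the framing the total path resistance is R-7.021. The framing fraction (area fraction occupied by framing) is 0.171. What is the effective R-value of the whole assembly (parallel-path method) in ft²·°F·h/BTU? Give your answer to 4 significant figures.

17.79 ft²·°F·h/BTU

U_eff = 0.829/26.02 + 0.171/7.021 = 0.03186 + 0.024356 = 0.056216
R_eff = 1/U_eff = 17.789 ft²·°F·h/BTU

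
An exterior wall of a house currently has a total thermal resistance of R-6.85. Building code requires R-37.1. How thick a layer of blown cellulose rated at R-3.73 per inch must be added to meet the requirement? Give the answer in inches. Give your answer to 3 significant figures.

ΔR = 37.1 − 6.85 = 30.25 ft²·°F·h/BTU
L = ΔR / (R/in) = 30.25/3.73 = 8.11 in

8.11 in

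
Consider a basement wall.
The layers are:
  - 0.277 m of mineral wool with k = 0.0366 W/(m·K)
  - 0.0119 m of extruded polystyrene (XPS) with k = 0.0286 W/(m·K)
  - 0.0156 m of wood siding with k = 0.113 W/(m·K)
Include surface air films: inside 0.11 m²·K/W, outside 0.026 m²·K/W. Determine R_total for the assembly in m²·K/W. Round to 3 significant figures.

8.26 m²·K/W

0.277/0.0366 = 7.568
0.0119/0.0286 = 0.4161
0.0156/0.113 = 0.1381
R_total = 0.11 + 7.568 + 0.4161 + 0.1381 + 0.026 = 8.258 m²·K/W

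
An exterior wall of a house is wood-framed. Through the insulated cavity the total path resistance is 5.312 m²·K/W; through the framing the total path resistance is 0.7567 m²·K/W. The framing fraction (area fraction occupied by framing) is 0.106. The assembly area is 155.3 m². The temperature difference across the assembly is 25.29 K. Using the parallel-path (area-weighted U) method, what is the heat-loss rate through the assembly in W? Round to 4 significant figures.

U_eff = 0.894/5.312 + 0.106/0.7567 = 0.1683 + 0.14008 = 0.30838
R_eff = 1/U_eff = 3.2428 m²·K/W
Q = 155.3 × 25.29 / 3.2428 = 1211.2 W

1211 W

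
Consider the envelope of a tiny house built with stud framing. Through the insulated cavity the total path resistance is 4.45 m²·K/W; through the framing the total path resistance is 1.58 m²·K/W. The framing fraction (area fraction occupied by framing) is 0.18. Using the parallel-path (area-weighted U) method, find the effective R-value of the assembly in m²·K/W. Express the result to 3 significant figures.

3.35 m²·K/W

U_eff = 0.82/4.45 + 0.18/1.58 = 0.1843 + 0.1139 = 0.2982
R_eff = 1/U_eff = 3.354 m²·K/W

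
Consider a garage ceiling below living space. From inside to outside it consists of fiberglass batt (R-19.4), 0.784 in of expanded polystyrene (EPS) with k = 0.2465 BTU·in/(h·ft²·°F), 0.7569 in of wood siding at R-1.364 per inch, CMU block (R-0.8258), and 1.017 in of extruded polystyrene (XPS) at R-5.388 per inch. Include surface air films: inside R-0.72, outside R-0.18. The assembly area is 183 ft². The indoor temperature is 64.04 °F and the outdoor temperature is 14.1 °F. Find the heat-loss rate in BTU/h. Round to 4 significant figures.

296.5 BTU/h

0.784/0.2465 = 3.1805
0.7569 × 1.364 = 1.0324
1.017 × 5.388 = 5.4796
R_total = 0.72 + 19.4 + 3.1805 + 1.0324 + 0.8258 + 5.4796 + 0.18 = 30.818 ft²·°F·h/BTU
Q = A·ΔT/R = 183 × (64.04 − 14.1) / 30.818 = 296.54 BTU/h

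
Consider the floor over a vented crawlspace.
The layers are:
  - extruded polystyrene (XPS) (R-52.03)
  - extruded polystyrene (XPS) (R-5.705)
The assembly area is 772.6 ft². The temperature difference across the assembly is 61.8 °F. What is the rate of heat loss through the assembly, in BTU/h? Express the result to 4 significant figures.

R_total = 52.03 + 5.705 = 57.735 ft²·°F·h/BTU
Q = A·ΔT/R = 772.6 × 61.8 / 57.735 = 827 BTU/h

827.0 BTU/h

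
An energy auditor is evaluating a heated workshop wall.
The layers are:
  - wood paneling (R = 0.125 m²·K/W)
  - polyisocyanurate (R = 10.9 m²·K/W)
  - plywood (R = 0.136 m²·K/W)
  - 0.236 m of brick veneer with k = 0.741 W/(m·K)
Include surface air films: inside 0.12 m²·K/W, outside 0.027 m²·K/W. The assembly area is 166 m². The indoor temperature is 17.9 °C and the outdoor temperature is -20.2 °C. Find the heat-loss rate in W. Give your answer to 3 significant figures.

544 W

0.236/0.741 = 0.3185
R_total = 0.12 + 0.125 + 10.9 + 0.136 + 0.3185 + 0.027 = 11.63 m²·K/W
Q = A·ΔT/R = 166 × (17.9 − (-20.2)) / 11.63 = 544 W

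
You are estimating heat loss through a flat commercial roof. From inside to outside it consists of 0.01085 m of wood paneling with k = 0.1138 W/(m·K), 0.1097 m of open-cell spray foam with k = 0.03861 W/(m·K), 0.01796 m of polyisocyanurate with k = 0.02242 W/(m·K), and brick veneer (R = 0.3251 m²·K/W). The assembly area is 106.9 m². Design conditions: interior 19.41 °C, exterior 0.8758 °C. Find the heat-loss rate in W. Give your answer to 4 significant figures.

487.7 W

0.01085/0.1138 = 0.095343
0.1097/0.03861 = 2.8412
0.01796/0.02242 = 0.80107
R_total = 0.095343 + 2.8412 + 0.80107 + 0.3251 = 4.0627 m²·K/W
Q = A·ΔT/R = 106.9 × (19.41 − 0.8758) / 4.0627 = 487.68 W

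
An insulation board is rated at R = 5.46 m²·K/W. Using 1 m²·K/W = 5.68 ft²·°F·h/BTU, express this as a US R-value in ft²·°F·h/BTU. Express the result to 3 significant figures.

R_US = 5.46 × 5.68 = 31.01

31.0 ft²·°F·h/BTU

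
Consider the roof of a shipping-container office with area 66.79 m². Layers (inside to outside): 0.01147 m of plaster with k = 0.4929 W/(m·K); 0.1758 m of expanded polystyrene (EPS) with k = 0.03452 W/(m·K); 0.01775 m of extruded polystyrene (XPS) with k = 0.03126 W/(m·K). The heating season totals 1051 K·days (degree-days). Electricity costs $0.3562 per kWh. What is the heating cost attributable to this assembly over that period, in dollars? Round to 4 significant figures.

105.6 dollars

0.01147/0.4929 = 0.02327
0.1758/0.03452 = 5.0927
0.01775/0.03126 = 0.56782
R_total = 0.02327 + 5.0927 + 0.56782 = 5.6838 m²·K/W
E = A × HDD × 24 / R / 1000 = 66.79 × 1051 × 24 / 5.6838 / 1000 = 296.41 kWh
Cost = 296.41 × 0.3562 = $105.58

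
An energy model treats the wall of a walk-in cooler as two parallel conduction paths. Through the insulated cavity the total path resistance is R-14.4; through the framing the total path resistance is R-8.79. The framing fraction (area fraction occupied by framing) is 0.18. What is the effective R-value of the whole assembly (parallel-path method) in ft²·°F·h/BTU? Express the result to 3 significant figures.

U_eff = 0.82/14.4 + 0.18/8.79 = 0.05694 + 0.02048 = 0.07742
R_eff = 1/U_eff = 12.92 ft²·°F·h/BTU

12.9 ft²·°F·h/BTU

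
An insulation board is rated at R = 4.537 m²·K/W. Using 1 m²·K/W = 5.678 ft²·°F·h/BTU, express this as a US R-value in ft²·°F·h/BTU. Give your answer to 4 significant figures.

R_US = 4.537 × 5.678 = 25.761

25.76 ft²·°F·h/BTU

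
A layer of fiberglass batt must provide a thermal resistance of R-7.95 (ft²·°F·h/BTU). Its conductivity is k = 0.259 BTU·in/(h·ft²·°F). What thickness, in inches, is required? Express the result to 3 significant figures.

L = R × k = 7.95 × 0.259 = 2.059 in

2.06 in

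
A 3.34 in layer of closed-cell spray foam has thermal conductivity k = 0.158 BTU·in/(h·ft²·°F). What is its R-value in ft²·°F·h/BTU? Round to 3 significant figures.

21.1 ft²·°F·h/BTU

R = L/k = 3.34/0.158 = 21.14 ft²·°F·h/BTU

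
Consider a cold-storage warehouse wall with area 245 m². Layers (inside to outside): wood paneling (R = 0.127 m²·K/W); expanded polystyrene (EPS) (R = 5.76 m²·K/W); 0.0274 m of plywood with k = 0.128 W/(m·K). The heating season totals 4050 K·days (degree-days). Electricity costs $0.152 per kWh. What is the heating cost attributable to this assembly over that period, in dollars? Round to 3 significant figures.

593 dollars

0.0274/0.128 = 0.2141
R_total = 0.127 + 5.76 + 0.2141 = 6.101 m²·K/W
E = A × HDD × 24 / R / 1000 = 245 × 4050 × 24 / 6.101 / 1000 = 3903 kWh
Cost = 3903 × 0.152 = $593.3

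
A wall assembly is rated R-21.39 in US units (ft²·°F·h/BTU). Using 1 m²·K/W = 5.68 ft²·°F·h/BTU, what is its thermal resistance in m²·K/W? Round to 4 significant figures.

3.766 m²·K/W

R_SI = 21.39/5.68 = 3.7658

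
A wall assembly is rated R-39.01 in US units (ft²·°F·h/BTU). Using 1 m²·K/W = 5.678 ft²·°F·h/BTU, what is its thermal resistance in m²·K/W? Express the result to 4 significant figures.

6.870 m²·K/W

R_SI = 39.01/5.678 = 6.8704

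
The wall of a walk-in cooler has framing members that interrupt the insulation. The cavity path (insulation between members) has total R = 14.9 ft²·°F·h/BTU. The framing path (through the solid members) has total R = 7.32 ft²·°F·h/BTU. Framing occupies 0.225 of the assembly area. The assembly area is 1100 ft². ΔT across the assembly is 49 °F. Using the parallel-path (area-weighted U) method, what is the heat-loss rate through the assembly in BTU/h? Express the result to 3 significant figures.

4460 BTU/h

U_eff = 0.775/14.9 + 0.225/7.32 = 0.05201 + 0.03074 = 0.08275
R_eff = 1/U_eff = 12.08 ft²·°F·h/BTU
Q = 1100 × 49 / 12.08 = 4460 BTU/h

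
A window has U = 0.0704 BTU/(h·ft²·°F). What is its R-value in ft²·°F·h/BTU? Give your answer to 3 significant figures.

R = 1/U = 1/0.0704 = 14.2

14.2 ft²·°F·h/BTU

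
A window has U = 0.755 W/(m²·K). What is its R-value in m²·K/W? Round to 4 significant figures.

R = 1/U = 1/0.755 = 1.3245

1.325 m²·K/W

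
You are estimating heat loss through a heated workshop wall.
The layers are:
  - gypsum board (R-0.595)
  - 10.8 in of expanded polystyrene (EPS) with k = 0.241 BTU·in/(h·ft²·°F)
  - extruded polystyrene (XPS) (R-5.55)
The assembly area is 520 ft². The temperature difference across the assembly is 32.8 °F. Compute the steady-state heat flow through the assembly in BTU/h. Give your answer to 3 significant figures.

10.8/0.241 = 44.81
R_total = 0.595 + 44.81 + 5.55 = 50.96 ft²·°F·h/BTU
Q = A·ΔT/R = 520 × 32.8 / 50.96 = 334.7 BTU/h

335 BTU/h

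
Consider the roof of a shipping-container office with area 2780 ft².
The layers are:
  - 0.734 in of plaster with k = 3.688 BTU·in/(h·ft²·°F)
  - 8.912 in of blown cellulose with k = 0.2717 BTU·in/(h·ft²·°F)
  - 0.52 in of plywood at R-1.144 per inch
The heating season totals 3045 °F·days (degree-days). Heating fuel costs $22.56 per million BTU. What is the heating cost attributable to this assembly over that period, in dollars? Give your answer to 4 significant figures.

0.734/3.688 = 0.19902
8.912/0.2717 = 32.801
0.52 × 1.144 = 0.59488
R_total = 0.19902 + 32.801 + 0.59488 = 33.595 ft²·°F·h/BTU
E = A × HDD × 24 / R = 2780 × 3045 × 24 / 33.595 = 6047400 BTU
Cost = 6047400/10⁶ × 22.56 = $136.43

136.4 dollars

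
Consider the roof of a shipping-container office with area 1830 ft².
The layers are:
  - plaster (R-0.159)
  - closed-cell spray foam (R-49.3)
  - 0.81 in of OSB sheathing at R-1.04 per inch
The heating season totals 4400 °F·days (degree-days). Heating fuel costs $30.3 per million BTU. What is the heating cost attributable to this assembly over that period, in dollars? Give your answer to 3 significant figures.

116 dollars

0.81 × 1.04 = 0.8424
R_total = 0.159 + 49.3 + 0.8424 = 50.3 ft²·°F·h/BTU
E = A × HDD × 24 / R = 1830 × 4400 × 24 / 50.3 = 3842000 BTU
Cost = 3842000/10⁶ × 30.3 = $116.4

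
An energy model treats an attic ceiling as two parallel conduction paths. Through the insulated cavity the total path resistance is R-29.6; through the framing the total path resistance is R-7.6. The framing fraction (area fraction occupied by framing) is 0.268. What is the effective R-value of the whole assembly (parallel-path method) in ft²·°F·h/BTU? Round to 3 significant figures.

U_eff = 0.732/29.6 + 0.268/7.6 = 0.02473 + 0.03526 = 0.05999
R_eff = 1/U_eff = 16.67 ft²·°F·h/BTU

16.7 ft²·°F·h/BTU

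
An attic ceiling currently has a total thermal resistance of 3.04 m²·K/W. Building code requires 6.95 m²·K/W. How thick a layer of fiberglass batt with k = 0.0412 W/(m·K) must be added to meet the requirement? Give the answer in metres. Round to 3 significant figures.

0.161 m

ΔR = 6.95 − 3.04 = 3.91 m²·K/W
L = ΔR × k = 3.91 × 0.0412 = 0.1611 m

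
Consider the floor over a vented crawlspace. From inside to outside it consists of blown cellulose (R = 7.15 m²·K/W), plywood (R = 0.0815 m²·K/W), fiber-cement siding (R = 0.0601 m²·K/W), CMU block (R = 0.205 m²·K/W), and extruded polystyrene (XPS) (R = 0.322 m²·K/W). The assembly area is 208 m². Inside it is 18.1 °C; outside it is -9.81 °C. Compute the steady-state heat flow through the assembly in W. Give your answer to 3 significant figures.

R_total = 7.15 + 0.0815 + 0.0601 + 0.205 + 0.322 = 7.819 m²·K/W
Q = A·ΔT/R = 208 × (18.1 − (-9.81)) / 7.819 = 742.5 W

742 W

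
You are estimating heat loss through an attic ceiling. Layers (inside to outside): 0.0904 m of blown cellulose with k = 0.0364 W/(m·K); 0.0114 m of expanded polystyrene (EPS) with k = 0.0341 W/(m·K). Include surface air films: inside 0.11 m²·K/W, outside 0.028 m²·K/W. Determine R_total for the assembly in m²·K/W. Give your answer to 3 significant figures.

2.96 m²·K/W

0.0904/0.0364 = 2.484
0.0114/0.0341 = 0.3343
R_total = 0.11 + 2.484 + 0.3343 + 0.028 = 2.956 m²·K/W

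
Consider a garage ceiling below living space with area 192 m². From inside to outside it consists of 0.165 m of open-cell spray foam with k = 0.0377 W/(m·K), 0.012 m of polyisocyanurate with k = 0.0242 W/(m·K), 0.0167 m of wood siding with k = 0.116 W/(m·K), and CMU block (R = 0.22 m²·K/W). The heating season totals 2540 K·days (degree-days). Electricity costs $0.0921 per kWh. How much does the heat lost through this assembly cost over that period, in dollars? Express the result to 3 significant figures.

206 dollars

0.165/0.0377 = 4.377
0.012/0.0242 = 0.4959
0.0167/0.116 = 0.144
R_total = 4.377 + 0.4959 + 0.144 + 0.22 = 5.236 m²·K/W
E = A × HDD × 24 / R / 1000 = 192 × 2540 × 24 / 5.236 / 1000 = 2235 kWh
Cost = 2235 × 0.0921 = $205.9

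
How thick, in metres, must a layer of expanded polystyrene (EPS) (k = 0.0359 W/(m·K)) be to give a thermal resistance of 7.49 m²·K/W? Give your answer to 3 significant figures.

0.269 m

L = R·k = 7.49 × 0.0359 = 0.2689 m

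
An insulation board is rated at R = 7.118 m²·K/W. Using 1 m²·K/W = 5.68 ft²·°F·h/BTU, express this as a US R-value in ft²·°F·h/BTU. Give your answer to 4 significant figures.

40.43 ft²·°F·h/BTU

R_US = 7.118 × 5.68 = 40.43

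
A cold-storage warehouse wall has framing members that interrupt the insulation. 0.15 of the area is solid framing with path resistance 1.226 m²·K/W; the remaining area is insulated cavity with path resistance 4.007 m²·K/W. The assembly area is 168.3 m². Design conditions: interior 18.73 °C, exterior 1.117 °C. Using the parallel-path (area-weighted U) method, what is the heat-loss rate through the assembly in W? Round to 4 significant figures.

991.5 W

U_eff = 0.85/4.007 + 0.15/1.226 = 0.21213 + 0.12235 = 0.33448
R_eff = 1/U_eff = 2.9897 m²·K/W
Q = 168.3 × (18.73 − 1.117) / 2.9897 = 991.48 W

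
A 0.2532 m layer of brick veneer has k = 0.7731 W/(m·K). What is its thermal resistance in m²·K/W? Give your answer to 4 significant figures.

R = L/k = 0.2532/0.7731 = 0.32751 m²·K/W

0.3275 m²·K/W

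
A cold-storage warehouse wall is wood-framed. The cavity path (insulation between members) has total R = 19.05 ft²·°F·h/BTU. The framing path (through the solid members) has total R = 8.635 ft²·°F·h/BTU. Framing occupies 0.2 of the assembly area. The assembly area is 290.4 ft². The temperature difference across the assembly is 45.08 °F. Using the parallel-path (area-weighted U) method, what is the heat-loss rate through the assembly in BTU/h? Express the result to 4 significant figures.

853.0 BTU/h

U_eff = 0.8/19.05 + 0.2/8.635 = 0.041995 + 0.023162 = 0.065156
R_eff = 1/U_eff = 15.348 ft²·°F·h/BTU
Q = 290.4 × 45.08 / 15.348 = 852.98 BTU/h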